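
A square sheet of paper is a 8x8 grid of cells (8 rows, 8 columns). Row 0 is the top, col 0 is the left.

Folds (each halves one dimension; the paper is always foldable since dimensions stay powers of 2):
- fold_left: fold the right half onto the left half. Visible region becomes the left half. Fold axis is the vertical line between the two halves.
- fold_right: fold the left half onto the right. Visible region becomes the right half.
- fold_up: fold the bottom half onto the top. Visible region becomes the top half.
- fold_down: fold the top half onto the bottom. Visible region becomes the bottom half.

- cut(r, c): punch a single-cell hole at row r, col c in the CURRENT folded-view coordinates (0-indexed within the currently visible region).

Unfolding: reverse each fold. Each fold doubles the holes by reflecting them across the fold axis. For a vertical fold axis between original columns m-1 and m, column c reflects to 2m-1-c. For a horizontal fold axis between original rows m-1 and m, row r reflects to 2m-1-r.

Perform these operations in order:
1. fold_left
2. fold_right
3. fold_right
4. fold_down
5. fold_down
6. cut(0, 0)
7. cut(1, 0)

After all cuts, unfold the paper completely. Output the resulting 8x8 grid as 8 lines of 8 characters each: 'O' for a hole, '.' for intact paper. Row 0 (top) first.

Answer: OOOOOOOO
OOOOOOOO
OOOOOOOO
OOOOOOOO
OOOOOOOO
OOOOOOOO
OOOOOOOO
OOOOOOOO

Derivation:
Op 1 fold_left: fold axis v@4; visible region now rows[0,8) x cols[0,4) = 8x4
Op 2 fold_right: fold axis v@2; visible region now rows[0,8) x cols[2,4) = 8x2
Op 3 fold_right: fold axis v@3; visible region now rows[0,8) x cols[3,4) = 8x1
Op 4 fold_down: fold axis h@4; visible region now rows[4,8) x cols[3,4) = 4x1
Op 5 fold_down: fold axis h@6; visible region now rows[6,8) x cols[3,4) = 2x1
Op 6 cut(0, 0): punch at orig (6,3); cuts so far [(6, 3)]; region rows[6,8) x cols[3,4) = 2x1
Op 7 cut(1, 0): punch at orig (7,3); cuts so far [(6, 3), (7, 3)]; region rows[6,8) x cols[3,4) = 2x1
Unfold 1 (reflect across h@6): 4 holes -> [(4, 3), (5, 3), (6, 3), (7, 3)]
Unfold 2 (reflect across h@4): 8 holes -> [(0, 3), (1, 3), (2, 3), (3, 3), (4, 3), (5, 3), (6, 3), (7, 3)]
Unfold 3 (reflect across v@3): 16 holes -> [(0, 2), (0, 3), (1, 2), (1, 3), (2, 2), (2, 3), (3, 2), (3, 3), (4, 2), (4, 3), (5, 2), (5, 3), (6, 2), (6, 3), (7, 2), (7, 3)]
Unfold 4 (reflect across v@2): 32 holes -> [(0, 0), (0, 1), (0, 2), (0, 3), (1, 0), (1, 1), (1, 2), (1, 3), (2, 0), (2, 1), (2, 2), (2, 3), (3, 0), (3, 1), (3, 2), (3, 3), (4, 0), (4, 1), (4, 2), (4, 3), (5, 0), (5, 1), (5, 2), (5, 3), (6, 0), (6, 1), (6, 2), (6, 3), (7, 0), (7, 1), (7, 2), (7, 3)]
Unfold 5 (reflect across v@4): 64 holes -> [(0, 0), (0, 1), (0, 2), (0, 3), (0, 4), (0, 5), (0, 6), (0, 7), (1, 0), (1, 1), (1, 2), (1, 3), (1, 4), (1, 5), (1, 6), (1, 7), (2, 0), (2, 1), (2, 2), (2, 3), (2, 4), (2, 5), (2, 6), (2, 7), (3, 0), (3, 1), (3, 2), (3, 3), (3, 4), (3, 5), (3, 6), (3, 7), (4, 0), (4, 1), (4, 2), (4, 3), (4, 4), (4, 5), (4, 6), (4, 7), (5, 0), (5, 1), (5, 2), (5, 3), (5, 4), (5, 5), (5, 6), (5, 7), (6, 0), (6, 1), (6, 2), (6, 3), (6, 4), (6, 5), (6, 6), (6, 7), (7, 0), (7, 1), (7, 2), (7, 3), (7, 4), (7, 5), (7, 6), (7, 7)]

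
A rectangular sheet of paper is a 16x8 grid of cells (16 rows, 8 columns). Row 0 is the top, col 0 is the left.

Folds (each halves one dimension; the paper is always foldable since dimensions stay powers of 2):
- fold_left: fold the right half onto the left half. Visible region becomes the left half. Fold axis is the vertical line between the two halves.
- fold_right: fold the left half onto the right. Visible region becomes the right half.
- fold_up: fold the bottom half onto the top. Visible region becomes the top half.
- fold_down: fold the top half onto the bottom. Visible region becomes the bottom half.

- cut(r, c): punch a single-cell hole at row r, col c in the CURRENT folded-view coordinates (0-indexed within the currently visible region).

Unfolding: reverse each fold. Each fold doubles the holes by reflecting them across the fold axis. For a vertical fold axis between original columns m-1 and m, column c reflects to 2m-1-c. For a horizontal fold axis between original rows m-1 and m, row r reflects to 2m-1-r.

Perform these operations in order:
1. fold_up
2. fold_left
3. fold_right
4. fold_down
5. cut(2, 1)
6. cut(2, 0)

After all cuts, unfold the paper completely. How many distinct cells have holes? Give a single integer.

Op 1 fold_up: fold axis h@8; visible region now rows[0,8) x cols[0,8) = 8x8
Op 2 fold_left: fold axis v@4; visible region now rows[0,8) x cols[0,4) = 8x4
Op 3 fold_right: fold axis v@2; visible region now rows[0,8) x cols[2,4) = 8x2
Op 4 fold_down: fold axis h@4; visible region now rows[4,8) x cols[2,4) = 4x2
Op 5 cut(2, 1): punch at orig (6,3); cuts so far [(6, 3)]; region rows[4,8) x cols[2,4) = 4x2
Op 6 cut(2, 0): punch at orig (6,2); cuts so far [(6, 2), (6, 3)]; region rows[4,8) x cols[2,4) = 4x2
Unfold 1 (reflect across h@4): 4 holes -> [(1, 2), (1, 3), (6, 2), (6, 3)]
Unfold 2 (reflect across v@2): 8 holes -> [(1, 0), (1, 1), (1, 2), (1, 3), (6, 0), (6, 1), (6, 2), (6, 3)]
Unfold 3 (reflect across v@4): 16 holes -> [(1, 0), (1, 1), (1, 2), (1, 3), (1, 4), (1, 5), (1, 6), (1, 7), (6, 0), (6, 1), (6, 2), (6, 3), (6, 4), (6, 5), (6, 6), (6, 7)]
Unfold 4 (reflect across h@8): 32 holes -> [(1, 0), (1, 1), (1, 2), (1, 3), (1, 4), (1, 5), (1, 6), (1, 7), (6, 0), (6, 1), (6, 2), (6, 3), (6, 4), (6, 5), (6, 6), (6, 7), (9, 0), (9, 1), (9, 2), (9, 3), (9, 4), (9, 5), (9, 6), (9, 7), (14, 0), (14, 1), (14, 2), (14, 3), (14, 4), (14, 5), (14, 6), (14, 7)]

Answer: 32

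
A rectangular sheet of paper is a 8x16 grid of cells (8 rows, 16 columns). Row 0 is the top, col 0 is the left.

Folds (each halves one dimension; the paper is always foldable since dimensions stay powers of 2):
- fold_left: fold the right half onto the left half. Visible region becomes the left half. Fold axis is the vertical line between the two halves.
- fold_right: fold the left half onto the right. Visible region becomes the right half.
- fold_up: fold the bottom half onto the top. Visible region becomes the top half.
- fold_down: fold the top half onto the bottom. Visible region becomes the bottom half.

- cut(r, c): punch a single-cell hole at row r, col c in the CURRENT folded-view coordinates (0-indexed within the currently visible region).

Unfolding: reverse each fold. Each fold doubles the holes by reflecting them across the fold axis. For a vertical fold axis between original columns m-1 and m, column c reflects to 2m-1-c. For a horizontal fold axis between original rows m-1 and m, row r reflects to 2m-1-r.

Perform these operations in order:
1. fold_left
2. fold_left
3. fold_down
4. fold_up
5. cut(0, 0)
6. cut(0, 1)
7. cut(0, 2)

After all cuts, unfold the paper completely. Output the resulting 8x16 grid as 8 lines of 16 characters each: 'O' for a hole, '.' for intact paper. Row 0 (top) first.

Op 1 fold_left: fold axis v@8; visible region now rows[0,8) x cols[0,8) = 8x8
Op 2 fold_left: fold axis v@4; visible region now rows[0,8) x cols[0,4) = 8x4
Op 3 fold_down: fold axis h@4; visible region now rows[4,8) x cols[0,4) = 4x4
Op 4 fold_up: fold axis h@6; visible region now rows[4,6) x cols[0,4) = 2x4
Op 5 cut(0, 0): punch at orig (4,0); cuts so far [(4, 0)]; region rows[4,6) x cols[0,4) = 2x4
Op 6 cut(0, 1): punch at orig (4,1); cuts so far [(4, 0), (4, 1)]; region rows[4,6) x cols[0,4) = 2x4
Op 7 cut(0, 2): punch at orig (4,2); cuts so far [(4, 0), (4, 1), (4, 2)]; region rows[4,6) x cols[0,4) = 2x4
Unfold 1 (reflect across h@6): 6 holes -> [(4, 0), (4, 1), (4, 2), (7, 0), (7, 1), (7, 2)]
Unfold 2 (reflect across h@4): 12 holes -> [(0, 0), (0, 1), (0, 2), (3, 0), (3, 1), (3, 2), (4, 0), (4, 1), (4, 2), (7, 0), (7, 1), (7, 2)]
Unfold 3 (reflect across v@4): 24 holes -> [(0, 0), (0, 1), (0, 2), (0, 5), (0, 6), (0, 7), (3, 0), (3, 1), (3, 2), (3, 5), (3, 6), (3, 7), (4, 0), (4, 1), (4, 2), (4, 5), (4, 6), (4, 7), (7, 0), (7, 1), (7, 2), (7, 5), (7, 6), (7, 7)]
Unfold 4 (reflect across v@8): 48 holes -> [(0, 0), (0, 1), (0, 2), (0, 5), (0, 6), (0, 7), (0, 8), (0, 9), (0, 10), (0, 13), (0, 14), (0, 15), (3, 0), (3, 1), (3, 2), (3, 5), (3, 6), (3, 7), (3, 8), (3, 9), (3, 10), (3, 13), (3, 14), (3, 15), (4, 0), (4, 1), (4, 2), (4, 5), (4, 6), (4, 7), (4, 8), (4, 9), (4, 10), (4, 13), (4, 14), (4, 15), (7, 0), (7, 1), (7, 2), (7, 5), (7, 6), (7, 7), (7, 8), (7, 9), (7, 10), (7, 13), (7, 14), (7, 15)]

Answer: OOO..OOOOOO..OOO
................
................
OOO..OOOOOO..OOO
OOO..OOOOOO..OOO
................
................
OOO..OOOOOO..OOO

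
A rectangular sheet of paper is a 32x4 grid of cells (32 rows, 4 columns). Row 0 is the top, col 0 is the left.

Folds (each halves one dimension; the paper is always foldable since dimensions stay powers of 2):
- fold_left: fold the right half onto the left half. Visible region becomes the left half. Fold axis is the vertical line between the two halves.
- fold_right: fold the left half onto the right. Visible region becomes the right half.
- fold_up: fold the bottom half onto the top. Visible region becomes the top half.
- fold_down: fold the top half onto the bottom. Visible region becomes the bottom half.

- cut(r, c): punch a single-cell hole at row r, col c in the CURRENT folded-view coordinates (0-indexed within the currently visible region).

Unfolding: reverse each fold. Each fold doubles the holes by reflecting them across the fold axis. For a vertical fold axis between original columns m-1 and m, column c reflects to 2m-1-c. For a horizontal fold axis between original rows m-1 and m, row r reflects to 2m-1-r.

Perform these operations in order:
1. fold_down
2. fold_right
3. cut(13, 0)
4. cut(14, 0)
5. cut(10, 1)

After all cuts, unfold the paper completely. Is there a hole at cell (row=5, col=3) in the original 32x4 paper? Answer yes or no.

Answer: yes

Derivation:
Op 1 fold_down: fold axis h@16; visible region now rows[16,32) x cols[0,4) = 16x4
Op 2 fold_right: fold axis v@2; visible region now rows[16,32) x cols[2,4) = 16x2
Op 3 cut(13, 0): punch at orig (29,2); cuts so far [(29, 2)]; region rows[16,32) x cols[2,4) = 16x2
Op 4 cut(14, 0): punch at orig (30,2); cuts so far [(29, 2), (30, 2)]; region rows[16,32) x cols[2,4) = 16x2
Op 5 cut(10, 1): punch at orig (26,3); cuts so far [(26, 3), (29, 2), (30, 2)]; region rows[16,32) x cols[2,4) = 16x2
Unfold 1 (reflect across v@2): 6 holes -> [(26, 0), (26, 3), (29, 1), (29, 2), (30, 1), (30, 2)]
Unfold 2 (reflect across h@16): 12 holes -> [(1, 1), (1, 2), (2, 1), (2, 2), (5, 0), (5, 3), (26, 0), (26, 3), (29, 1), (29, 2), (30, 1), (30, 2)]
Holes: [(1, 1), (1, 2), (2, 1), (2, 2), (5, 0), (5, 3), (26, 0), (26, 3), (29, 1), (29, 2), (30, 1), (30, 2)]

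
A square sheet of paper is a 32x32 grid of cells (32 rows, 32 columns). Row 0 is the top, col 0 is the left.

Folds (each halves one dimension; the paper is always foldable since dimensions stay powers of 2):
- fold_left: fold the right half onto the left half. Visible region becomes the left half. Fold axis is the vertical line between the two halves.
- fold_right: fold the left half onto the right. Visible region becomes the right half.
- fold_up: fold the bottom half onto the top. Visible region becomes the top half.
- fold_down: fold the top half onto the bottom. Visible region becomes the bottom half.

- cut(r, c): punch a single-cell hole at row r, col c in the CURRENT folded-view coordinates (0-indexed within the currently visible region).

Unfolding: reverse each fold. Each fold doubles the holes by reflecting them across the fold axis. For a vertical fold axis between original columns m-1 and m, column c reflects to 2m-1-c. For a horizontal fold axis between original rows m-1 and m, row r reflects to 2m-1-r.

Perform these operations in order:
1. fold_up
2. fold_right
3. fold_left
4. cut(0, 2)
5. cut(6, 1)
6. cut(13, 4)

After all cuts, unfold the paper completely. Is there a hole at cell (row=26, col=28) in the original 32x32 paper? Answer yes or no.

Answer: no

Derivation:
Op 1 fold_up: fold axis h@16; visible region now rows[0,16) x cols[0,32) = 16x32
Op 2 fold_right: fold axis v@16; visible region now rows[0,16) x cols[16,32) = 16x16
Op 3 fold_left: fold axis v@24; visible region now rows[0,16) x cols[16,24) = 16x8
Op 4 cut(0, 2): punch at orig (0,18); cuts so far [(0, 18)]; region rows[0,16) x cols[16,24) = 16x8
Op 5 cut(6, 1): punch at orig (6,17); cuts so far [(0, 18), (6, 17)]; region rows[0,16) x cols[16,24) = 16x8
Op 6 cut(13, 4): punch at orig (13,20); cuts so far [(0, 18), (6, 17), (13, 20)]; region rows[0,16) x cols[16,24) = 16x8
Unfold 1 (reflect across v@24): 6 holes -> [(0, 18), (0, 29), (6, 17), (6, 30), (13, 20), (13, 27)]
Unfold 2 (reflect across v@16): 12 holes -> [(0, 2), (0, 13), (0, 18), (0, 29), (6, 1), (6, 14), (6, 17), (6, 30), (13, 4), (13, 11), (13, 20), (13, 27)]
Unfold 3 (reflect across h@16): 24 holes -> [(0, 2), (0, 13), (0, 18), (0, 29), (6, 1), (6, 14), (6, 17), (6, 30), (13, 4), (13, 11), (13, 20), (13, 27), (18, 4), (18, 11), (18, 20), (18, 27), (25, 1), (25, 14), (25, 17), (25, 30), (31, 2), (31, 13), (31, 18), (31, 29)]
Holes: [(0, 2), (0, 13), (0, 18), (0, 29), (6, 1), (6, 14), (6, 17), (6, 30), (13, 4), (13, 11), (13, 20), (13, 27), (18, 4), (18, 11), (18, 20), (18, 27), (25, 1), (25, 14), (25, 17), (25, 30), (31, 2), (31, 13), (31, 18), (31, 29)]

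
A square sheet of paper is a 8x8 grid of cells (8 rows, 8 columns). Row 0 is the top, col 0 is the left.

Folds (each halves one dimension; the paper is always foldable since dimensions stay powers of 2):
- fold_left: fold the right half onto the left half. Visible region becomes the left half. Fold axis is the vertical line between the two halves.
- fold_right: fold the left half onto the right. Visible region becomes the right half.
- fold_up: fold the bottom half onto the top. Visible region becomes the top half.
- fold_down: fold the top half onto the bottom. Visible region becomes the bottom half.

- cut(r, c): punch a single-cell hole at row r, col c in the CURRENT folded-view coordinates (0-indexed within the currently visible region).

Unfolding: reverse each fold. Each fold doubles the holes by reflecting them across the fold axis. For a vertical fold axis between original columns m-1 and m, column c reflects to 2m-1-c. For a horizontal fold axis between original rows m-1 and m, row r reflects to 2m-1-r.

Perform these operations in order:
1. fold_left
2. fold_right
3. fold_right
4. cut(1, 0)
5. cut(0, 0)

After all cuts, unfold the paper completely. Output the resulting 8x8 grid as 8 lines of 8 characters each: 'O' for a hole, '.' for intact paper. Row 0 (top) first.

Op 1 fold_left: fold axis v@4; visible region now rows[0,8) x cols[0,4) = 8x4
Op 2 fold_right: fold axis v@2; visible region now rows[0,8) x cols[2,4) = 8x2
Op 3 fold_right: fold axis v@3; visible region now rows[0,8) x cols[3,4) = 8x1
Op 4 cut(1, 0): punch at orig (1,3); cuts so far [(1, 3)]; region rows[0,8) x cols[3,4) = 8x1
Op 5 cut(0, 0): punch at orig (0,3); cuts so far [(0, 3), (1, 3)]; region rows[0,8) x cols[3,4) = 8x1
Unfold 1 (reflect across v@3): 4 holes -> [(0, 2), (0, 3), (1, 2), (1, 3)]
Unfold 2 (reflect across v@2): 8 holes -> [(0, 0), (0, 1), (0, 2), (0, 3), (1, 0), (1, 1), (1, 2), (1, 3)]
Unfold 3 (reflect across v@4): 16 holes -> [(0, 0), (0, 1), (0, 2), (0, 3), (0, 4), (0, 5), (0, 6), (0, 7), (1, 0), (1, 1), (1, 2), (1, 3), (1, 4), (1, 5), (1, 6), (1, 7)]

Answer: OOOOOOOO
OOOOOOOO
........
........
........
........
........
........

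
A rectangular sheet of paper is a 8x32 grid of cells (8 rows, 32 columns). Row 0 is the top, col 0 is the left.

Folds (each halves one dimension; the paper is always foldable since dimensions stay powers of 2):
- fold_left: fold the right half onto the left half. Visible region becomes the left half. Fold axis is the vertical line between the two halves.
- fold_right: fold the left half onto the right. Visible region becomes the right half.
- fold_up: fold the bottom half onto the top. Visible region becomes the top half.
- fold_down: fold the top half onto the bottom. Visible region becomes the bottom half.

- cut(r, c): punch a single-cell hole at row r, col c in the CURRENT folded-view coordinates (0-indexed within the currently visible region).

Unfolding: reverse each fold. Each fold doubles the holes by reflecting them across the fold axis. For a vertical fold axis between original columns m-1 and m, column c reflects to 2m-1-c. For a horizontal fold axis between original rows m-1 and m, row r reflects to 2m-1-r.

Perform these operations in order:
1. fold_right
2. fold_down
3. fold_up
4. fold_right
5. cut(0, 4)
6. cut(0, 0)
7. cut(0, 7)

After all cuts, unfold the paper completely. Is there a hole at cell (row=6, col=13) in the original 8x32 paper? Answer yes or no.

Answer: no

Derivation:
Op 1 fold_right: fold axis v@16; visible region now rows[0,8) x cols[16,32) = 8x16
Op 2 fold_down: fold axis h@4; visible region now rows[4,8) x cols[16,32) = 4x16
Op 3 fold_up: fold axis h@6; visible region now rows[4,6) x cols[16,32) = 2x16
Op 4 fold_right: fold axis v@24; visible region now rows[4,6) x cols[24,32) = 2x8
Op 5 cut(0, 4): punch at orig (4,28); cuts so far [(4, 28)]; region rows[4,6) x cols[24,32) = 2x8
Op 6 cut(0, 0): punch at orig (4,24); cuts so far [(4, 24), (4, 28)]; region rows[4,6) x cols[24,32) = 2x8
Op 7 cut(0, 7): punch at orig (4,31); cuts so far [(4, 24), (4, 28), (4, 31)]; region rows[4,6) x cols[24,32) = 2x8
Unfold 1 (reflect across v@24): 6 holes -> [(4, 16), (4, 19), (4, 23), (4, 24), (4, 28), (4, 31)]
Unfold 2 (reflect across h@6): 12 holes -> [(4, 16), (4, 19), (4, 23), (4, 24), (4, 28), (4, 31), (7, 16), (7, 19), (7, 23), (7, 24), (7, 28), (7, 31)]
Unfold 3 (reflect across h@4): 24 holes -> [(0, 16), (0, 19), (0, 23), (0, 24), (0, 28), (0, 31), (3, 16), (3, 19), (3, 23), (3, 24), (3, 28), (3, 31), (4, 16), (4, 19), (4, 23), (4, 24), (4, 28), (4, 31), (7, 16), (7, 19), (7, 23), (7, 24), (7, 28), (7, 31)]
Unfold 4 (reflect across v@16): 48 holes -> [(0, 0), (0, 3), (0, 7), (0, 8), (0, 12), (0, 15), (0, 16), (0, 19), (0, 23), (0, 24), (0, 28), (0, 31), (3, 0), (3, 3), (3, 7), (3, 8), (3, 12), (3, 15), (3, 16), (3, 19), (3, 23), (3, 24), (3, 28), (3, 31), (4, 0), (4, 3), (4, 7), (4, 8), (4, 12), (4, 15), (4, 16), (4, 19), (4, 23), (4, 24), (4, 28), (4, 31), (7, 0), (7, 3), (7, 7), (7, 8), (7, 12), (7, 15), (7, 16), (7, 19), (7, 23), (7, 24), (7, 28), (7, 31)]
Holes: [(0, 0), (0, 3), (0, 7), (0, 8), (0, 12), (0, 15), (0, 16), (0, 19), (0, 23), (0, 24), (0, 28), (0, 31), (3, 0), (3, 3), (3, 7), (3, 8), (3, 12), (3, 15), (3, 16), (3, 19), (3, 23), (3, 24), (3, 28), (3, 31), (4, 0), (4, 3), (4, 7), (4, 8), (4, 12), (4, 15), (4, 16), (4, 19), (4, 23), (4, 24), (4, 28), (4, 31), (7, 0), (7, 3), (7, 7), (7, 8), (7, 12), (7, 15), (7, 16), (7, 19), (7, 23), (7, 24), (7, 28), (7, 31)]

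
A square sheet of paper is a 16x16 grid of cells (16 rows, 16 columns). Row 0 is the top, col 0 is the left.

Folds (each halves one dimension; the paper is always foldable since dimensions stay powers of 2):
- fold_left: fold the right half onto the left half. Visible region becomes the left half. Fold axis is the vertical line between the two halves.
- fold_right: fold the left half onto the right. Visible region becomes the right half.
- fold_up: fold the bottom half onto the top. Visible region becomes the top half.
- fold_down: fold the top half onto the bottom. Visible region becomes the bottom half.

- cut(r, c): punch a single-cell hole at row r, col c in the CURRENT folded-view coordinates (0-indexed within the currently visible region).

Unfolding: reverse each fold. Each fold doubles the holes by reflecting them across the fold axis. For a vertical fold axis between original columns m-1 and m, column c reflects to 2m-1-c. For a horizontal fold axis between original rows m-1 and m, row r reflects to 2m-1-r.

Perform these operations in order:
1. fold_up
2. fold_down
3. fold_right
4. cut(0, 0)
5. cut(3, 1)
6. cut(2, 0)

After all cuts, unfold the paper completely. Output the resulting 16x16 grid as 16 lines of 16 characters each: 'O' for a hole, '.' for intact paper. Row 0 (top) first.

Answer: ......O..O......
.......OO.......
................
.......OO.......
.......OO.......
................
.......OO.......
......O..O......
......O..O......
.......OO.......
................
.......OO.......
.......OO.......
................
.......OO.......
......O..O......

Derivation:
Op 1 fold_up: fold axis h@8; visible region now rows[0,8) x cols[0,16) = 8x16
Op 2 fold_down: fold axis h@4; visible region now rows[4,8) x cols[0,16) = 4x16
Op 3 fold_right: fold axis v@8; visible region now rows[4,8) x cols[8,16) = 4x8
Op 4 cut(0, 0): punch at orig (4,8); cuts so far [(4, 8)]; region rows[4,8) x cols[8,16) = 4x8
Op 5 cut(3, 1): punch at orig (7,9); cuts so far [(4, 8), (7, 9)]; region rows[4,8) x cols[8,16) = 4x8
Op 6 cut(2, 0): punch at orig (6,8); cuts so far [(4, 8), (6, 8), (7, 9)]; region rows[4,8) x cols[8,16) = 4x8
Unfold 1 (reflect across v@8): 6 holes -> [(4, 7), (4, 8), (6, 7), (6, 8), (7, 6), (7, 9)]
Unfold 2 (reflect across h@4): 12 holes -> [(0, 6), (0, 9), (1, 7), (1, 8), (3, 7), (3, 8), (4, 7), (4, 8), (6, 7), (6, 8), (7, 6), (7, 9)]
Unfold 3 (reflect across h@8): 24 holes -> [(0, 6), (0, 9), (1, 7), (1, 8), (3, 7), (3, 8), (4, 7), (4, 8), (6, 7), (6, 8), (7, 6), (7, 9), (8, 6), (8, 9), (9, 7), (9, 8), (11, 7), (11, 8), (12, 7), (12, 8), (14, 7), (14, 8), (15, 6), (15, 9)]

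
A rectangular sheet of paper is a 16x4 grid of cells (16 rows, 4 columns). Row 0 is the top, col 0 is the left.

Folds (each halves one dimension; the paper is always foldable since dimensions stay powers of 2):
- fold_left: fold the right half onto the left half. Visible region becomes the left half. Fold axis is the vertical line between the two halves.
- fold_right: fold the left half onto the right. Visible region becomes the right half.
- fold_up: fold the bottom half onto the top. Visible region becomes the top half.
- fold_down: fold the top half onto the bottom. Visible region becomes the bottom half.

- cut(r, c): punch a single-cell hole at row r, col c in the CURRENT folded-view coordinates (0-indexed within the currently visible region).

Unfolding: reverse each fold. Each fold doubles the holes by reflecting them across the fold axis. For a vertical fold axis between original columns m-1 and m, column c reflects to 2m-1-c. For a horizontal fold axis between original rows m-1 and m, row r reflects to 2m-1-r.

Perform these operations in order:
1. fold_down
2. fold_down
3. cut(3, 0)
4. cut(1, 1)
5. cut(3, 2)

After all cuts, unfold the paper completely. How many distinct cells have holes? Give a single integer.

Answer: 12

Derivation:
Op 1 fold_down: fold axis h@8; visible region now rows[8,16) x cols[0,4) = 8x4
Op 2 fold_down: fold axis h@12; visible region now rows[12,16) x cols[0,4) = 4x4
Op 3 cut(3, 0): punch at orig (15,0); cuts so far [(15, 0)]; region rows[12,16) x cols[0,4) = 4x4
Op 4 cut(1, 1): punch at orig (13,1); cuts so far [(13, 1), (15, 0)]; region rows[12,16) x cols[0,4) = 4x4
Op 5 cut(3, 2): punch at orig (15,2); cuts so far [(13, 1), (15, 0), (15, 2)]; region rows[12,16) x cols[0,4) = 4x4
Unfold 1 (reflect across h@12): 6 holes -> [(8, 0), (8, 2), (10, 1), (13, 1), (15, 0), (15, 2)]
Unfold 2 (reflect across h@8): 12 holes -> [(0, 0), (0, 2), (2, 1), (5, 1), (7, 0), (7, 2), (8, 0), (8, 2), (10, 1), (13, 1), (15, 0), (15, 2)]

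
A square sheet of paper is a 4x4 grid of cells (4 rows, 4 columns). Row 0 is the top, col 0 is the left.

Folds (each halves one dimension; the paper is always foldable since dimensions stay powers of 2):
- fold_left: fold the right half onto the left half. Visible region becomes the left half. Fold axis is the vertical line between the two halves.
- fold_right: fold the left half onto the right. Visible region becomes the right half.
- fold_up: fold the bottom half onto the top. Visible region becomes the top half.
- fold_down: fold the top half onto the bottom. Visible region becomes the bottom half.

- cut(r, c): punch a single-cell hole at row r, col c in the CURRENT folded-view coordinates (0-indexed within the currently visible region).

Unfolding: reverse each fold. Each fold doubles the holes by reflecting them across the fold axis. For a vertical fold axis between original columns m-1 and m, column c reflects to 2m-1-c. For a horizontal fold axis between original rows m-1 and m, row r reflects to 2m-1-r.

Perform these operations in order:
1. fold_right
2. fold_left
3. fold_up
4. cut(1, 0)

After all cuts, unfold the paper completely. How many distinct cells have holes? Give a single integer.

Answer: 8

Derivation:
Op 1 fold_right: fold axis v@2; visible region now rows[0,4) x cols[2,4) = 4x2
Op 2 fold_left: fold axis v@3; visible region now rows[0,4) x cols[2,3) = 4x1
Op 3 fold_up: fold axis h@2; visible region now rows[0,2) x cols[2,3) = 2x1
Op 4 cut(1, 0): punch at orig (1,2); cuts so far [(1, 2)]; region rows[0,2) x cols[2,3) = 2x1
Unfold 1 (reflect across h@2): 2 holes -> [(1, 2), (2, 2)]
Unfold 2 (reflect across v@3): 4 holes -> [(1, 2), (1, 3), (2, 2), (2, 3)]
Unfold 3 (reflect across v@2): 8 holes -> [(1, 0), (1, 1), (1, 2), (1, 3), (2, 0), (2, 1), (2, 2), (2, 3)]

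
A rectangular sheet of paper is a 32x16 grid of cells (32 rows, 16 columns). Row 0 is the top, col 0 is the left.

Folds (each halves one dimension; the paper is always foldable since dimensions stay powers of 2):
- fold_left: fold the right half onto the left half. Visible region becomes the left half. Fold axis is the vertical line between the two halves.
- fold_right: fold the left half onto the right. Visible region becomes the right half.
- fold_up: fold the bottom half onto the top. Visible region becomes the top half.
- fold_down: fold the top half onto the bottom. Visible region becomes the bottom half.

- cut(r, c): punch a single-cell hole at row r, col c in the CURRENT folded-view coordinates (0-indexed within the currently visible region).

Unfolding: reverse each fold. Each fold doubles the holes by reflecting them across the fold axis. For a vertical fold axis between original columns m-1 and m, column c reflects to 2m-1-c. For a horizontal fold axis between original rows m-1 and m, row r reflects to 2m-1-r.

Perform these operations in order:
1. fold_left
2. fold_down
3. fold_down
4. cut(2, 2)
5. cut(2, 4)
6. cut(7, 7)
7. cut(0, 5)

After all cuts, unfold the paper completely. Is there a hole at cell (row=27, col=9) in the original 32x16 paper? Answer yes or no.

Op 1 fold_left: fold axis v@8; visible region now rows[0,32) x cols[0,8) = 32x8
Op 2 fold_down: fold axis h@16; visible region now rows[16,32) x cols[0,8) = 16x8
Op 3 fold_down: fold axis h@24; visible region now rows[24,32) x cols[0,8) = 8x8
Op 4 cut(2, 2): punch at orig (26,2); cuts so far [(26, 2)]; region rows[24,32) x cols[0,8) = 8x8
Op 5 cut(2, 4): punch at orig (26,4); cuts so far [(26, 2), (26, 4)]; region rows[24,32) x cols[0,8) = 8x8
Op 6 cut(7, 7): punch at orig (31,7); cuts so far [(26, 2), (26, 4), (31, 7)]; region rows[24,32) x cols[0,8) = 8x8
Op 7 cut(0, 5): punch at orig (24,5); cuts so far [(24, 5), (26, 2), (26, 4), (31, 7)]; region rows[24,32) x cols[0,8) = 8x8
Unfold 1 (reflect across h@24): 8 holes -> [(16, 7), (21, 2), (21, 4), (23, 5), (24, 5), (26, 2), (26, 4), (31, 7)]
Unfold 2 (reflect across h@16): 16 holes -> [(0, 7), (5, 2), (5, 4), (7, 5), (8, 5), (10, 2), (10, 4), (15, 7), (16, 7), (21, 2), (21, 4), (23, 5), (24, 5), (26, 2), (26, 4), (31, 7)]
Unfold 3 (reflect across v@8): 32 holes -> [(0, 7), (0, 8), (5, 2), (5, 4), (5, 11), (5, 13), (7, 5), (7, 10), (8, 5), (8, 10), (10, 2), (10, 4), (10, 11), (10, 13), (15, 7), (15, 8), (16, 7), (16, 8), (21, 2), (21, 4), (21, 11), (21, 13), (23, 5), (23, 10), (24, 5), (24, 10), (26, 2), (26, 4), (26, 11), (26, 13), (31, 7), (31, 8)]
Holes: [(0, 7), (0, 8), (5, 2), (5, 4), (5, 11), (5, 13), (7, 5), (7, 10), (8, 5), (8, 10), (10, 2), (10, 4), (10, 11), (10, 13), (15, 7), (15, 8), (16, 7), (16, 8), (21, 2), (21, 4), (21, 11), (21, 13), (23, 5), (23, 10), (24, 5), (24, 10), (26, 2), (26, 4), (26, 11), (26, 13), (31, 7), (31, 8)]

Answer: no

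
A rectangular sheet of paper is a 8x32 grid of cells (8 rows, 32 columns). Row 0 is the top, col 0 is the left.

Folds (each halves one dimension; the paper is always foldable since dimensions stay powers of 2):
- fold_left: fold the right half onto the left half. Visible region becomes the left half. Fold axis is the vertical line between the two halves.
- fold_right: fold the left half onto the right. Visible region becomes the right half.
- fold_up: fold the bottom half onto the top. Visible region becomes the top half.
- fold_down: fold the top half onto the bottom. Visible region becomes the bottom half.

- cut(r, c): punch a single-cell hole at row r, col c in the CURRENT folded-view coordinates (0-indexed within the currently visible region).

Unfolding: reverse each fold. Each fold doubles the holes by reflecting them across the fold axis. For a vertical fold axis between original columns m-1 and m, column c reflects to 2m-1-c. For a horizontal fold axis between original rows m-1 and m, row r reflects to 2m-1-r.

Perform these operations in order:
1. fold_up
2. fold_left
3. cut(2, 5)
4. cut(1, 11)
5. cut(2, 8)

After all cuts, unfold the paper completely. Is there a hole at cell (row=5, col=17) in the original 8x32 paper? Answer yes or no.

Answer: no

Derivation:
Op 1 fold_up: fold axis h@4; visible region now rows[0,4) x cols[0,32) = 4x32
Op 2 fold_left: fold axis v@16; visible region now rows[0,4) x cols[0,16) = 4x16
Op 3 cut(2, 5): punch at orig (2,5); cuts so far [(2, 5)]; region rows[0,4) x cols[0,16) = 4x16
Op 4 cut(1, 11): punch at orig (1,11); cuts so far [(1, 11), (2, 5)]; region rows[0,4) x cols[0,16) = 4x16
Op 5 cut(2, 8): punch at orig (2,8); cuts so far [(1, 11), (2, 5), (2, 8)]; region rows[0,4) x cols[0,16) = 4x16
Unfold 1 (reflect across v@16): 6 holes -> [(1, 11), (1, 20), (2, 5), (2, 8), (2, 23), (2, 26)]
Unfold 2 (reflect across h@4): 12 holes -> [(1, 11), (1, 20), (2, 5), (2, 8), (2, 23), (2, 26), (5, 5), (5, 8), (5, 23), (5, 26), (6, 11), (6, 20)]
Holes: [(1, 11), (1, 20), (2, 5), (2, 8), (2, 23), (2, 26), (5, 5), (5, 8), (5, 23), (5, 26), (6, 11), (6, 20)]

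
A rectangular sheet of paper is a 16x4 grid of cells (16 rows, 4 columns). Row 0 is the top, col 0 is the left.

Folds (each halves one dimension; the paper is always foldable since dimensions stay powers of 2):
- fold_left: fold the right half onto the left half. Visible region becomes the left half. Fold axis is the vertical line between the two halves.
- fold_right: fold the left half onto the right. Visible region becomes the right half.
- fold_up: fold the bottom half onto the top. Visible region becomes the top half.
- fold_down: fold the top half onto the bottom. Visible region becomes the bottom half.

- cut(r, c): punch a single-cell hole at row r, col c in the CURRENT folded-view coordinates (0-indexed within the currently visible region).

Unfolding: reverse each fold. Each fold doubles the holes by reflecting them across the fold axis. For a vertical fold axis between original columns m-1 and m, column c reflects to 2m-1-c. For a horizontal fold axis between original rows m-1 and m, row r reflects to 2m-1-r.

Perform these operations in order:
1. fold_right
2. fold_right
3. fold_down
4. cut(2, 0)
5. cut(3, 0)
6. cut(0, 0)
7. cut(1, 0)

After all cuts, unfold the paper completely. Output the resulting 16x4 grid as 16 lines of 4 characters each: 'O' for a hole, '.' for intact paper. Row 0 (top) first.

Answer: ....
....
....
....
OOOO
OOOO
OOOO
OOOO
OOOO
OOOO
OOOO
OOOO
....
....
....
....

Derivation:
Op 1 fold_right: fold axis v@2; visible region now rows[0,16) x cols[2,4) = 16x2
Op 2 fold_right: fold axis v@3; visible region now rows[0,16) x cols[3,4) = 16x1
Op 3 fold_down: fold axis h@8; visible region now rows[8,16) x cols[3,4) = 8x1
Op 4 cut(2, 0): punch at orig (10,3); cuts so far [(10, 3)]; region rows[8,16) x cols[3,4) = 8x1
Op 5 cut(3, 0): punch at orig (11,3); cuts so far [(10, 3), (11, 3)]; region rows[8,16) x cols[3,4) = 8x1
Op 6 cut(0, 0): punch at orig (8,3); cuts so far [(8, 3), (10, 3), (11, 3)]; region rows[8,16) x cols[3,4) = 8x1
Op 7 cut(1, 0): punch at orig (9,3); cuts so far [(8, 3), (9, 3), (10, 3), (11, 3)]; region rows[8,16) x cols[3,4) = 8x1
Unfold 1 (reflect across h@8): 8 holes -> [(4, 3), (5, 3), (6, 3), (7, 3), (8, 3), (9, 3), (10, 3), (11, 3)]
Unfold 2 (reflect across v@3): 16 holes -> [(4, 2), (4, 3), (5, 2), (5, 3), (6, 2), (6, 3), (7, 2), (7, 3), (8, 2), (8, 3), (9, 2), (9, 3), (10, 2), (10, 3), (11, 2), (11, 3)]
Unfold 3 (reflect across v@2): 32 holes -> [(4, 0), (4, 1), (4, 2), (4, 3), (5, 0), (5, 1), (5, 2), (5, 3), (6, 0), (6, 1), (6, 2), (6, 3), (7, 0), (7, 1), (7, 2), (7, 3), (8, 0), (8, 1), (8, 2), (8, 3), (9, 0), (9, 1), (9, 2), (9, 3), (10, 0), (10, 1), (10, 2), (10, 3), (11, 0), (11, 1), (11, 2), (11, 3)]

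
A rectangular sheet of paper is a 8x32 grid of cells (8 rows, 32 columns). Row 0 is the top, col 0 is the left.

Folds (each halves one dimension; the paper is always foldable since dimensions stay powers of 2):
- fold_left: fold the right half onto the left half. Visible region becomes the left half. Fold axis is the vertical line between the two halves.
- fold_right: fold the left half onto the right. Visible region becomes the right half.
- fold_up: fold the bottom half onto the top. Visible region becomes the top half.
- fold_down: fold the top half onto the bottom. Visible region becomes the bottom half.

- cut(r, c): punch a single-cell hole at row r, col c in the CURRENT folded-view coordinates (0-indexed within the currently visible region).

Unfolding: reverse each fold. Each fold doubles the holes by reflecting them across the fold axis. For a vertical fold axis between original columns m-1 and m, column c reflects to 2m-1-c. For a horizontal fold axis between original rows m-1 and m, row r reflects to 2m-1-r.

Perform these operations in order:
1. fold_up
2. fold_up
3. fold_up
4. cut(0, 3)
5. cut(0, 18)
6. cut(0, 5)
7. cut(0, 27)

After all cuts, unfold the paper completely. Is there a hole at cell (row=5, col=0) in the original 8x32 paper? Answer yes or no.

Answer: no

Derivation:
Op 1 fold_up: fold axis h@4; visible region now rows[0,4) x cols[0,32) = 4x32
Op 2 fold_up: fold axis h@2; visible region now rows[0,2) x cols[0,32) = 2x32
Op 3 fold_up: fold axis h@1; visible region now rows[0,1) x cols[0,32) = 1x32
Op 4 cut(0, 3): punch at orig (0,3); cuts so far [(0, 3)]; region rows[0,1) x cols[0,32) = 1x32
Op 5 cut(0, 18): punch at orig (0,18); cuts so far [(0, 3), (0, 18)]; region rows[0,1) x cols[0,32) = 1x32
Op 6 cut(0, 5): punch at orig (0,5); cuts so far [(0, 3), (0, 5), (0, 18)]; region rows[0,1) x cols[0,32) = 1x32
Op 7 cut(0, 27): punch at orig (0,27); cuts so far [(0, 3), (0, 5), (0, 18), (0, 27)]; region rows[0,1) x cols[0,32) = 1x32
Unfold 1 (reflect across h@1): 8 holes -> [(0, 3), (0, 5), (0, 18), (0, 27), (1, 3), (1, 5), (1, 18), (1, 27)]
Unfold 2 (reflect across h@2): 16 holes -> [(0, 3), (0, 5), (0, 18), (0, 27), (1, 3), (1, 5), (1, 18), (1, 27), (2, 3), (2, 5), (2, 18), (2, 27), (3, 3), (3, 5), (3, 18), (3, 27)]
Unfold 3 (reflect across h@4): 32 holes -> [(0, 3), (0, 5), (0, 18), (0, 27), (1, 3), (1, 5), (1, 18), (1, 27), (2, 3), (2, 5), (2, 18), (2, 27), (3, 3), (3, 5), (3, 18), (3, 27), (4, 3), (4, 5), (4, 18), (4, 27), (5, 3), (5, 5), (5, 18), (5, 27), (6, 3), (6, 5), (6, 18), (6, 27), (7, 3), (7, 5), (7, 18), (7, 27)]
Holes: [(0, 3), (0, 5), (0, 18), (0, 27), (1, 3), (1, 5), (1, 18), (1, 27), (2, 3), (2, 5), (2, 18), (2, 27), (3, 3), (3, 5), (3, 18), (3, 27), (4, 3), (4, 5), (4, 18), (4, 27), (5, 3), (5, 5), (5, 18), (5, 27), (6, 3), (6, 5), (6, 18), (6, 27), (7, 3), (7, 5), (7, 18), (7, 27)]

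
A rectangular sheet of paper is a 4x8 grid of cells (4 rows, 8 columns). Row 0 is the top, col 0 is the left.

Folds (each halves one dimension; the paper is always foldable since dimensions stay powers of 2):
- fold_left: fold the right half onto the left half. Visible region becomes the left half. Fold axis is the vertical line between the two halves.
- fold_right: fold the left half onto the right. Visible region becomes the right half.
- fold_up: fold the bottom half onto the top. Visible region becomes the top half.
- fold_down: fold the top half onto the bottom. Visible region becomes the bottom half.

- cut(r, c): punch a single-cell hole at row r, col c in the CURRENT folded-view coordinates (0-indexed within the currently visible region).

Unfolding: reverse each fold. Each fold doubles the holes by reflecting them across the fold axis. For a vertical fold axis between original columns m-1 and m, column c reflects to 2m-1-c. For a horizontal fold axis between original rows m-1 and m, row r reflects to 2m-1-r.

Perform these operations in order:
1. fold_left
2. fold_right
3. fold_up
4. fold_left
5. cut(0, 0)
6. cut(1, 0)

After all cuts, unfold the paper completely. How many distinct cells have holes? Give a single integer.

Op 1 fold_left: fold axis v@4; visible region now rows[0,4) x cols[0,4) = 4x4
Op 2 fold_right: fold axis v@2; visible region now rows[0,4) x cols[2,4) = 4x2
Op 3 fold_up: fold axis h@2; visible region now rows[0,2) x cols[2,4) = 2x2
Op 4 fold_left: fold axis v@3; visible region now rows[0,2) x cols[2,3) = 2x1
Op 5 cut(0, 0): punch at orig (0,2); cuts so far [(0, 2)]; region rows[0,2) x cols[2,3) = 2x1
Op 6 cut(1, 0): punch at orig (1,2); cuts so far [(0, 2), (1, 2)]; region rows[0,2) x cols[2,3) = 2x1
Unfold 1 (reflect across v@3): 4 holes -> [(0, 2), (0, 3), (1, 2), (1, 3)]
Unfold 2 (reflect across h@2): 8 holes -> [(0, 2), (0, 3), (1, 2), (1, 3), (2, 2), (2, 3), (3, 2), (3, 3)]
Unfold 3 (reflect across v@2): 16 holes -> [(0, 0), (0, 1), (0, 2), (0, 3), (1, 0), (1, 1), (1, 2), (1, 3), (2, 0), (2, 1), (2, 2), (2, 3), (3, 0), (3, 1), (3, 2), (3, 3)]
Unfold 4 (reflect across v@4): 32 holes -> [(0, 0), (0, 1), (0, 2), (0, 3), (0, 4), (0, 5), (0, 6), (0, 7), (1, 0), (1, 1), (1, 2), (1, 3), (1, 4), (1, 5), (1, 6), (1, 7), (2, 0), (2, 1), (2, 2), (2, 3), (2, 4), (2, 5), (2, 6), (2, 7), (3, 0), (3, 1), (3, 2), (3, 3), (3, 4), (3, 5), (3, 6), (3, 7)]

Answer: 32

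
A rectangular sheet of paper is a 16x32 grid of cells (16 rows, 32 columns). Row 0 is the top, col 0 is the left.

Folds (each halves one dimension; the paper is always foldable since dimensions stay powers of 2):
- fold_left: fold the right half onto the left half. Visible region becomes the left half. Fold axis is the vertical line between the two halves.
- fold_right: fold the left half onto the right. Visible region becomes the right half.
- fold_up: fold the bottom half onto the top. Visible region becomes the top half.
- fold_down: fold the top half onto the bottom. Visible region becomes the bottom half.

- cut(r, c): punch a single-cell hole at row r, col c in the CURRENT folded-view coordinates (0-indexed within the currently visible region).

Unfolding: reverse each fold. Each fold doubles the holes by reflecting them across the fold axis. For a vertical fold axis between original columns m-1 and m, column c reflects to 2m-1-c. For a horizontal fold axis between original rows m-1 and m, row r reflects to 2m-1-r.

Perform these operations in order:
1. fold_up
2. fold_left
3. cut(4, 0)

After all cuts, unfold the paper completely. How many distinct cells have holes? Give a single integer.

Answer: 4

Derivation:
Op 1 fold_up: fold axis h@8; visible region now rows[0,8) x cols[0,32) = 8x32
Op 2 fold_left: fold axis v@16; visible region now rows[0,8) x cols[0,16) = 8x16
Op 3 cut(4, 0): punch at orig (4,0); cuts so far [(4, 0)]; region rows[0,8) x cols[0,16) = 8x16
Unfold 1 (reflect across v@16): 2 holes -> [(4, 0), (4, 31)]
Unfold 2 (reflect across h@8): 4 holes -> [(4, 0), (4, 31), (11, 0), (11, 31)]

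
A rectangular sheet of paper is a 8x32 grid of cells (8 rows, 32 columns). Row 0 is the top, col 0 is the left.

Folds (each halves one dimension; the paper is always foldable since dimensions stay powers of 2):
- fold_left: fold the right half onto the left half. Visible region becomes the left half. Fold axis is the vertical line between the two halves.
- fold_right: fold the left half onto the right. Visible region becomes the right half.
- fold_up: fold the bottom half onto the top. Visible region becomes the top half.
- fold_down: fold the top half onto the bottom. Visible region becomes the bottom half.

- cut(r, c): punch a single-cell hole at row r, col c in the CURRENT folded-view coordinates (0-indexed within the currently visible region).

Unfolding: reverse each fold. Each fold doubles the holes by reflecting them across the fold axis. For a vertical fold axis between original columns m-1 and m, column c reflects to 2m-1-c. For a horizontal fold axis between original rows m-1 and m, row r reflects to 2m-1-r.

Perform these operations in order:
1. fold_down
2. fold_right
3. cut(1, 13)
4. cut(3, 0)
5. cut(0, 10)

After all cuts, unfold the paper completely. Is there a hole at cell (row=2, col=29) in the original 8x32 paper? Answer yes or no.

Op 1 fold_down: fold axis h@4; visible region now rows[4,8) x cols[0,32) = 4x32
Op 2 fold_right: fold axis v@16; visible region now rows[4,8) x cols[16,32) = 4x16
Op 3 cut(1, 13): punch at orig (5,29); cuts so far [(5, 29)]; region rows[4,8) x cols[16,32) = 4x16
Op 4 cut(3, 0): punch at orig (7,16); cuts so far [(5, 29), (7, 16)]; region rows[4,8) x cols[16,32) = 4x16
Op 5 cut(0, 10): punch at orig (4,26); cuts so far [(4, 26), (5, 29), (7, 16)]; region rows[4,8) x cols[16,32) = 4x16
Unfold 1 (reflect across v@16): 6 holes -> [(4, 5), (4, 26), (5, 2), (5, 29), (7, 15), (7, 16)]
Unfold 2 (reflect across h@4): 12 holes -> [(0, 15), (0, 16), (2, 2), (2, 29), (3, 5), (3, 26), (4, 5), (4, 26), (5, 2), (5, 29), (7, 15), (7, 16)]
Holes: [(0, 15), (0, 16), (2, 2), (2, 29), (3, 5), (3, 26), (4, 5), (4, 26), (5, 2), (5, 29), (7, 15), (7, 16)]

Answer: yes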